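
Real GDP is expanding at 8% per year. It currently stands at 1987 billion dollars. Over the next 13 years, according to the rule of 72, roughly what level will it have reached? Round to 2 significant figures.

around 5400 billion dollars

It doubles every 72/8 ≈ 9.00 years, so 13 years is 1.44 doublings.
2^1.44 ≈ 2.71; 1987 × 2.71 ≈ 5400 billion dollars.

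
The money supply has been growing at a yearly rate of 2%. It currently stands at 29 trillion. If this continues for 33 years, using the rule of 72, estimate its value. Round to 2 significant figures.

It doubles every 72/2 ≈ 36.00 years, so 33 years is 0.92 doublings.
2^0.92 ≈ 1.89; 29 × 1.89 ≈ 55 trillion.

approximately 55 trillion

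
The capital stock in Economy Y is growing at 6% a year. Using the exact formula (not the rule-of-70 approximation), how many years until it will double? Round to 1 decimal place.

11.9 years

t = ln(2) / ln(1 + 0.06) = 0.6931 / 0.058269 ≈ 11.89.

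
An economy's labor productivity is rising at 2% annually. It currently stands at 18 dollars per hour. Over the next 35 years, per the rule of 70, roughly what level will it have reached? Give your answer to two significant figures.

≈ 36 dollars per hour

It doubles every 70/2 ≈ 35.00 years, so 35 years is 1.00 doublings.
2^1.00 ≈ 2.00; 18 × 2.00 ≈ 36 dollars per hour.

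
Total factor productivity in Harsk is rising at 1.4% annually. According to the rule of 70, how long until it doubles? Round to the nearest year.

≈ 50 years

Doubling time ≈ 70 / 1.4 = 50.00 years.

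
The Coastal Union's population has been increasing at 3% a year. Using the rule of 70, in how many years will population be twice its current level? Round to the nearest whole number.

Doubling time ≈ 70 / 3 = 23.33 years.

approximately 23 years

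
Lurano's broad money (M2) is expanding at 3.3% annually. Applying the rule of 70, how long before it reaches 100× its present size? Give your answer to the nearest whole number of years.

At 3.3% it doubles every 70/3.3 ≈ 21.21 years.
100× is log₂ 100 ≈ 6.64 doublings, so ≈ 6.64 × 21.21 = 141 years.

approximately 141 years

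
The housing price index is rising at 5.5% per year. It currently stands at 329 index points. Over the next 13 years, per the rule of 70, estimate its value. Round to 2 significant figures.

≈ 670 index points

Doubling time ≈ 70/5.5 = 12.73 years.
13 years is 13/12.73 ≈ 1.02 doublings, a factor of 2^1.02 ≈ 2.03.
329 × 2.03 ≈ 670 index points.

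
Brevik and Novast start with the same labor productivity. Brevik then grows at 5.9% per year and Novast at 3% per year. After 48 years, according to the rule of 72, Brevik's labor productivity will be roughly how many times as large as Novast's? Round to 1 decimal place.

3.8 times

Brevik pulls ahead at 2.9 pp per year, so the ratio doubles every 72/2.9 ≈ 24.83 years.
In 48 years that's 1.93 doublings: 2^1.93 ≈ 3.8.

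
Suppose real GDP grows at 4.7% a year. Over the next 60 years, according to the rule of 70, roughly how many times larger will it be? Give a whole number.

around 16 times

At 4.7% one doubling takes ≈ 14.89 years; 60 years is 4 of them, so ×16.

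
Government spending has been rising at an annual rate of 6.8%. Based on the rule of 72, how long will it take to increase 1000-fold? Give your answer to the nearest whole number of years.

106 years

At 6.8% it doubles every 72/6.8 ≈ 10.59 years.
1000× is log₂ 1000 ≈ 9.97 doublings, so ≈ 9.97 × 10.59 = 106 years.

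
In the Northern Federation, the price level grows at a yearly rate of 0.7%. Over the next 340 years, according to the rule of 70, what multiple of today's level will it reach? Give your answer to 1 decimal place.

Doubles every ≈ 100.00 years (70/0.7).
340 years is 3.40 doublings; 2^3.40 ≈ 10.6×.

≈ 10.6 times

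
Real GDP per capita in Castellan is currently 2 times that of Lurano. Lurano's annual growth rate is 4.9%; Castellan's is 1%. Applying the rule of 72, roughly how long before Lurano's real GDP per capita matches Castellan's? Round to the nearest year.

What matters is the difference: 3.9 pp.
Rule of 72 on the gap: the ratio halves every 72/3.9 ≈ 18.46 years.
A 2 times gap closes after 1 halving: 1 × 18.46 ≈ 18 years.

around 18 years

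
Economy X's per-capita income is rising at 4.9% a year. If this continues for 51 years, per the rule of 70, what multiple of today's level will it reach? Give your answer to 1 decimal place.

approximately 11.9 times

Doubling time ≈ 70/4.9 = 14.29 years.
51 years / 14.29 ≈ 3.57 doublings → factor 2^3.57 ≈ 11.9.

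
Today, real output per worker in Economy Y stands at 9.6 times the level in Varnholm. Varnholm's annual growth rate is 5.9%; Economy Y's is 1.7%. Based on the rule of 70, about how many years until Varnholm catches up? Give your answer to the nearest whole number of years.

Varnholm gains on Economy Y at 5.9% − 1.7% = 4.2 points a year.
At that relative rate the gap halves every 70/4.2 ≈ 16.67 years.
A 9.6 times gap takes log₂(9.6) ≈ 3.26 halvings to close: 3.26 × 16.67 ≈ 54 years.

≈ 54 years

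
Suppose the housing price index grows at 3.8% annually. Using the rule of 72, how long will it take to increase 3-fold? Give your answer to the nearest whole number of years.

around 30 years

At 3.8% it doubles every 72/3.8 ≈ 18.95 years.
3× is log₂ 3 ≈ 1.58 doublings, so ≈ 1.58 × 18.95 = 30 years.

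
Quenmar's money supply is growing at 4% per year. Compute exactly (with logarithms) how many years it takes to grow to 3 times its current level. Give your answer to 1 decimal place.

28.0 years

t = ln(3) / ln(1 + 0.04) = 1.0986 / 0.039221 ≈ 28.01.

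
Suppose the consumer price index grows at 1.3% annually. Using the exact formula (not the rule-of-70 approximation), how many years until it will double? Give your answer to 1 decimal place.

53.7 years

t = ln(2) / ln(1 + 0.013) = 0.6931 / 0.012916 ≈ 53.66.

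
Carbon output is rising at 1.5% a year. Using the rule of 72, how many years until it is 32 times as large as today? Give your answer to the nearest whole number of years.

At 1.5% it doubles every 72/1.5 ≈ 48.00 years.
Getting to 32× needs 5 doublings: 5 × 48.00 ≈ 240 years.

about 240 years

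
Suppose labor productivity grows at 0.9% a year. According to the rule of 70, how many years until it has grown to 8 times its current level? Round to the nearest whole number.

around 233 years

Doubling time ≈ 70/0.9 = 77.78 years.
8 = 2^3, so 3 doublings → 233 years.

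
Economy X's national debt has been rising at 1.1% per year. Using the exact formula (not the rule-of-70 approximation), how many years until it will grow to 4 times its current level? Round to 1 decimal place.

t = ln(4) / ln(1 + 0.011) = 1.3863 / 0.010940 ≈ 126.72.

126.7 years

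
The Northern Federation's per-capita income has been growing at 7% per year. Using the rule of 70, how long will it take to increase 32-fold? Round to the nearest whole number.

At 7% it doubles every 70/7 ≈ 10.00 years.
Getting to 32× needs 5 doublings: 5 × 10.00 ≈ 50 years.

≈ 50 years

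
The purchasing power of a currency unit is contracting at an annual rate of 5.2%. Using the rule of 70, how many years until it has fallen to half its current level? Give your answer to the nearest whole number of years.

around 13 years

The rule works in reverse for decay: 70/5.2 ≈ 13.46 years to halve.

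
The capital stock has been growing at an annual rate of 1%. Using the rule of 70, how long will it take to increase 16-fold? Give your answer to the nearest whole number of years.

about 280 years

Doubling time ≈ 70/1 = 70.00 years.
Getting to 16× needs 4 doublings: 4 × 70.00 ≈ 280 years.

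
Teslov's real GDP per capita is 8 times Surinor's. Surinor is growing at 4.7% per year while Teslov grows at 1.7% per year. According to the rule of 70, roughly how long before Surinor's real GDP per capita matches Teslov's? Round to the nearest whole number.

The growth-rate gap is 4.7% − 1.7% = 3 percentage points.
So the ratio between them halves every 70/3 ≈ 23.33 years.
An 8 times gap closes after 3 halvings: 3 × 23.33 ≈ 70 years.

approximately 70 years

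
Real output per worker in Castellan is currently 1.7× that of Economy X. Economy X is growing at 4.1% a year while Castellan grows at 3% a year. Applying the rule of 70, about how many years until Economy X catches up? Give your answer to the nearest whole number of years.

about 49 years

What matters is the difference: 1.1 pp.
Rule of 70 on the gap: the ratio halves every 70/1.1 ≈ 63.64 years.
A 1.7× gap takes log₂(1.7) ≈ 0.77 halvings to close: 0.77 × 63.64 ≈ 49 years.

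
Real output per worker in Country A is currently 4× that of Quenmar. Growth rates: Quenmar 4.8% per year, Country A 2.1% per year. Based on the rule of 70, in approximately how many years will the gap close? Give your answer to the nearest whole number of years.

Quenmar gains on Country A at 4.8% − 2.1% = 2.7 points a year.
At that relative rate the gap halves every 70/2.7 ≈ 25.93 years.
A 4× gap closes after 2 halvings: 2 × 25.93 ≈ 52 years.

about 52 years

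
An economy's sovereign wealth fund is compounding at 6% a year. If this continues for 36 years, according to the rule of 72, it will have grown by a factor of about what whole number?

Doubling time ≈ 72/6 = 12.00 years.
36/12.00 ≈ 3 doublings, so about 2^3 = 8×.

about 8 times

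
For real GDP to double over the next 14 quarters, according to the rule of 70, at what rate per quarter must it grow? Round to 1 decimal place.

70 / 14 ≈ 5.00, so about 5.0% per quarter.

around 5.0%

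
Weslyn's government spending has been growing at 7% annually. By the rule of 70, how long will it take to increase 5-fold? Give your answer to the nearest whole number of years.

about 23 years

Doubling time ≈ 70/7 = 10.00 years.
Reaching 5× takes log₂(5) ≈ 2.32 doublings.
2.32 × 10.00 ≈ 23 years.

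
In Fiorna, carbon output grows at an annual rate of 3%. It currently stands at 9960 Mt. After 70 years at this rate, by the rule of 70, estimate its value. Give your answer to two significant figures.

Doubling time ≈ 70/3 = 23.33 years.
70 years is 70/23.33 ≈ 3.00 doublings, a factor of 2^3.00 ≈ 8.00.
9960 × 8.00 ≈ 80000 Mt.

80000 Mt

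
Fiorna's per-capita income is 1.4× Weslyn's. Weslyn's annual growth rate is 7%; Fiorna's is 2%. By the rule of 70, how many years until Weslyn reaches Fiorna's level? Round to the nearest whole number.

What matters is the difference: 5 pp.
Rule of 70 on the gap: the ratio halves every 70/5 ≈ 14.00 years.
A 1.4× gap takes log₂(1.4) ≈ 0.49 halvings to close: 0.49 × 14.00 ≈ 7 years.

approximately 7 years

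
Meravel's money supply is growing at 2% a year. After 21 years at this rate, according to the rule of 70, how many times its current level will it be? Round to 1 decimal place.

roughly 1.5 times

Doubles every ≈ 35.00 years (70/2).
21 years is 0.60 doublings; 2^0.60 ≈ 1.5×.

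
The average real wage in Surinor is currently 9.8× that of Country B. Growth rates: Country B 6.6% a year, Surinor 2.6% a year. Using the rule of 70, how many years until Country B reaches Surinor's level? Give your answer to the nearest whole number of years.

What matters is the difference: 4 pp.
Rule of 70 on the gap: the ratio halves every 70/4 ≈ 17.50 years.
A 9.8× gap takes log₂(9.8) ≈ 3.29 halvings to close: 3.29 × 17.50 ≈ 58 years.

≈ 58 years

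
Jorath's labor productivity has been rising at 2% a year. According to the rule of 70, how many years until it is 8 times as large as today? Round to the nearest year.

around 105 years

Doubling time ≈ 70/2 = 35.00 years.
Getting to 8× needs 3 doublings: 3 × 35.00 ≈ 105 years.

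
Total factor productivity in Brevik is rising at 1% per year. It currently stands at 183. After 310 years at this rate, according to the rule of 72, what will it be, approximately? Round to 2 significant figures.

roughly 3600

Doubling time ≈ 72/1 = 72.00 years.
310 years is 310/72.00 ≈ 4.31 doublings, a factor of 2^4.31 ≈ 19.84.
183 × 19.84 ≈ 3600.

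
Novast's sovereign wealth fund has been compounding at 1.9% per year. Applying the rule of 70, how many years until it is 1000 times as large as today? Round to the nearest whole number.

One doubling takes 70/1.9 = 36.84 years.
Reaching 1000× takes log₂(1000) ≈ 9.97 doublings.
9.97 × 36.84 ≈ 367 years.

roughly 367 years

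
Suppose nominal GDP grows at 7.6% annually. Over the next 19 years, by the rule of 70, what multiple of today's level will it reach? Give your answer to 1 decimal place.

approximately 4.2 times

Doubling time ≈ 70/7.6 = 9.21 years.
19 years / 9.21 ≈ 2.06 doublings → factor 2^2.06 ≈ 4.2.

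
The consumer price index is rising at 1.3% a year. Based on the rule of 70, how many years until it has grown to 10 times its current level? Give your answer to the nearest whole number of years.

One doubling takes 70/1.3 = 53.85 years.
Reaching 10× takes log₂(10) ≈ 3.32 doublings.
3.32 × 53.85 ≈ 179 years.

≈ 179 years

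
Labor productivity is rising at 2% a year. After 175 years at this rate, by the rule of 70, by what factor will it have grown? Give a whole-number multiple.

70/2 ≈ 35.00 years per doubling.
175 years fits 5 doublings: 2^5 = 32.

around 32 times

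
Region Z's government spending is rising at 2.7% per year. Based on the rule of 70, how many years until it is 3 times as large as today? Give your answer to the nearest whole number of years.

At 2.7% it doubles every 70/2.7 ≈ 25.93 years.
Reaching 3× takes log₂(3) ≈ 1.58 doublings.
1.58 × 25.93 ≈ 41 years.

around 41 years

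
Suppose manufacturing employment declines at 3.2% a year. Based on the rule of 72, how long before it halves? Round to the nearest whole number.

approximately 23 years

Falling at 3.2%, it halves about every 72/3.2 = 22.50 years.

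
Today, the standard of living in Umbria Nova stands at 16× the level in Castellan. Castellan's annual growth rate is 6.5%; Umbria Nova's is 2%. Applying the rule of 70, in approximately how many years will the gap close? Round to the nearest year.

The growth-rate gap is 6.5% − 2% = 4.5 percentage points.
So the ratio between them halves every 70/4.5 ≈ 15.56 years.
A 16× gap closes after 4 halvings: 4 × 15.56 ≈ 62 years.

about 62 years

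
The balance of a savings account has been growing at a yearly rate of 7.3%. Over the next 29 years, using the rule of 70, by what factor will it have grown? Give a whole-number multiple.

≈ 8 times

70/7.3 ≈ 9.59 years per doubling.
29 years fits 3 doublings: 2^3 = 8.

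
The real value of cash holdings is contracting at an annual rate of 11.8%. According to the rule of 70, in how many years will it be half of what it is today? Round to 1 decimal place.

Halving time ≈ 70 / 11.8 = 5.93 → 5.9 years.

approximately 5.9 years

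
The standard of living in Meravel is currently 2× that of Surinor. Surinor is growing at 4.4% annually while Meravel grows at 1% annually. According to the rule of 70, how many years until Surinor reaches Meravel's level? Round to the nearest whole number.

The growth-rate gap is 4.4% − 1% = 3.4 percentage points.
So the ratio between them halves every 70/3.4 ≈ 20.59 years.
A 2× gap closes after 1 halving: 1 × 20.59 ≈ 21 years.

21 years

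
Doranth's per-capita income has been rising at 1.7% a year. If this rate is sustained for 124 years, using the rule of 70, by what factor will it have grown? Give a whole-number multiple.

70/1.7 ≈ 41.18 years per doubling.
124 years fits 3 doublings: 2^3 = 8.

approximately 8 times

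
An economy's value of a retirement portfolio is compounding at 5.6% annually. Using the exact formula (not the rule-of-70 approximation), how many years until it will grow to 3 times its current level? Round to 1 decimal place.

20.2 years

t = ln(3) / ln(1 + 0.056) = 1.0986 / 0.054488 ≈ 20.16.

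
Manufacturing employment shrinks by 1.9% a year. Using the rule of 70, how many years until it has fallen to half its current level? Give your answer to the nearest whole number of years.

The rule works in reverse for decay: 70/1.9 ≈ 36.84 years to halve.

37 years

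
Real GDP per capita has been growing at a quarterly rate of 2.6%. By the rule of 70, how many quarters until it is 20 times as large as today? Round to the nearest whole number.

roughly 116 quarters

Doubling time ≈ 70/2.6 = 26.92 quarters.
Reaching 20× takes log₂(20) ≈ 4.32 doublings.
4.32 × 26.92 ≈ 116 quarters.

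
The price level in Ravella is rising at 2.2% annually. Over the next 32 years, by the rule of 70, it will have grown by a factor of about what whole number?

At 2.2% one doubling takes ≈ 31.82 years; 32 years is 1 of them, so ×2.

2 times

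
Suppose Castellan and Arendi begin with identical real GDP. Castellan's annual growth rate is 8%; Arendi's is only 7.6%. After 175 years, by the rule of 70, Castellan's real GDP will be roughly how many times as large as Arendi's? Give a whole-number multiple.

2 times

Only the 0.4-point difference matters.
70/0.4 ≈ 175.00 years per doubling of the ratio; 175 years gives 1.00 doublings, so ≈ 2×.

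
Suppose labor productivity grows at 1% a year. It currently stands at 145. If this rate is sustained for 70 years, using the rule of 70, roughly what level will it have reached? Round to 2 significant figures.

It doubles every 70/1 ≈ 70.00 years, so 70 years is 1.00 doublings.
2^1.00 ≈ 2.00; 145 × 2.00 ≈ 290.

around 290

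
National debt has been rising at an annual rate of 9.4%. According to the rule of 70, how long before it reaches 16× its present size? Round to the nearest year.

30 years

Doubling time ≈ 70/9.4 = 7.45 years.
Getting to 16× needs 4 doublings: 4 × 7.45 ≈ 30 years.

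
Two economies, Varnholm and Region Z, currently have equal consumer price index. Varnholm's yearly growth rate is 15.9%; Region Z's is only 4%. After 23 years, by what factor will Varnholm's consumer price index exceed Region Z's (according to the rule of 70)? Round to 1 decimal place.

Only the 11.9-point difference matters.
70/11.9 ≈ 5.88 years per doubling of the ratio; 23 years gives 3.91 doublings, so ≈ 15.0×.

≈ 15.0 times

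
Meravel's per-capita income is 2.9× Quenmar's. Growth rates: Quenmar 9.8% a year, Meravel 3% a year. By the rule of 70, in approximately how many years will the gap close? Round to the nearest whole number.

What matters is the difference: 6.8 pp.
Rule of 70 on the gap: the ratio halves every 70/6.8 ≈ 10.29 years.
A 2.9× gap takes log₂(2.9) ≈ 1.54 halvings to close: 1.54 × 10.29 ≈ 16 years.

approximately 16 years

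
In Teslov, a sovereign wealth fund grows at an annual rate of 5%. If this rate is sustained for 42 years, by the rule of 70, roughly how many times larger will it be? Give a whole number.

approximately 8 times

At 5% one doubling takes ≈ 14.00 years; 42 years is 3 of them, so ×8.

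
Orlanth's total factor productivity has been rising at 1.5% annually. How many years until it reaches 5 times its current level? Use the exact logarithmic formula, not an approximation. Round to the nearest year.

108 years

t = ln(5) / ln(1 + 0.015) = 1.6094 / 0.014889 ≈ 108.09.
≈ 108 years.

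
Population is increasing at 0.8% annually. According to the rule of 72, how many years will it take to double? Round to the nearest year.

approximately 90 years

Doubling time ≈ 72 / 0.8 = 90.00 years.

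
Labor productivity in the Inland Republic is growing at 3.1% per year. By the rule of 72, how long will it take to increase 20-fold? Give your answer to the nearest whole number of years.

around 100 years

Doubling time ≈ 72/3.1 = 23.23 years.
Reaching 20× takes log₂(20) ≈ 4.32 doublings.
4.32 × 23.23 ≈ 100 years.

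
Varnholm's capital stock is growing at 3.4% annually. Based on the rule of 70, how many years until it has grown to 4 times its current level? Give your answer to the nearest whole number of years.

about 41 years

Doubling time ≈ 70/3.4 = 20.59 years.
Getting to 4× needs 2 doublings: 2 × 20.59 ≈ 41 years.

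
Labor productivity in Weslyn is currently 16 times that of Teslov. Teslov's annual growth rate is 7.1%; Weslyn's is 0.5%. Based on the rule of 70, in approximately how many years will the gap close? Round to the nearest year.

42 years

What matters is the difference: 6.6 pp.
Rule of 70 on the gap: the ratio halves every 70/6.6 ≈ 10.61 years.
A 16 times gap closes after 4 halvings: 4 × 10.61 ≈ 42 years.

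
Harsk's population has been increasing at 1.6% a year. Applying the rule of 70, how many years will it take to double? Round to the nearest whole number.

70/1.6 ≈ 43.75, so it doubles roughly every 44 years.

around 44 years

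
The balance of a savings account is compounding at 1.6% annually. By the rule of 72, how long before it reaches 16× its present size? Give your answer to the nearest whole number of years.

roughly 180 years

At 1.6% it doubles every 72/1.6 ≈ 45.00 years.
Getting to 16× needs 4 doublings: 4 × 45.00 ≈ 180 years.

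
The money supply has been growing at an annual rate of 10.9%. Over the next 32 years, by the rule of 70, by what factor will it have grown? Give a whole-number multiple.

At 10.9% one doubling takes ≈ 6.42 years; 32 years is 5 of them, so ×32.

32 times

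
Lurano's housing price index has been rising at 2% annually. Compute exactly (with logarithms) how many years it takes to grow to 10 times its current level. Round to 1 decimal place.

t = ln(10) / ln(1 + 0.02) = 2.3026 / 0.019803 ≈ 116.28.

116.3 years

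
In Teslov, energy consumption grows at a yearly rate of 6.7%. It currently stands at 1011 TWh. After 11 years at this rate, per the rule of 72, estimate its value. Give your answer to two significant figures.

around 2100 TWh

Doubling time ≈ 72/6.7 = 10.75 years.
11 years is 11/10.75 ≈ 1.02 doublings, a factor of 2^1.02 ≈ 2.03.
1011 × 2.03 ≈ 2100 TWh.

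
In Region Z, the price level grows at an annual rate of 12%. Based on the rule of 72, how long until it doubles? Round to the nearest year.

approximately 6 years

Doubling time ≈ 72 / 12 = 6.00 years.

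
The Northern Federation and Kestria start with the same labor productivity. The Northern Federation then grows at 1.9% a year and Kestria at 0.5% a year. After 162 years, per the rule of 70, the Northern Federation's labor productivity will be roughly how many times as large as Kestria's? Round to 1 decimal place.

approximately 9.4 times

Rate gap = 1.9% − 0.5% = 1.4 points.
The ratio doubles every 70/1.4 ≈ 50.00 years.
162/50.00 ≈ 3.24 doublings → ratio ≈ 2^3.24 ≈ 9.4.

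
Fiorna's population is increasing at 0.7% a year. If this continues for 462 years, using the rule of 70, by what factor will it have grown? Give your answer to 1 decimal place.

Doubles every ≈ 100.00 years (70/0.7).
462 years is 4.62 doublings; 2^4.62 ≈ 24.6×.

about 24.6 times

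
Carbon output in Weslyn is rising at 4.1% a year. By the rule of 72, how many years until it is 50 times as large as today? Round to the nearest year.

about 99 years

Doubling time ≈ 72/4.1 = 17.56 years.
50× is log₂ 50 ≈ 5.64 doublings, so ≈ 5.64 × 17.56 = 99 years.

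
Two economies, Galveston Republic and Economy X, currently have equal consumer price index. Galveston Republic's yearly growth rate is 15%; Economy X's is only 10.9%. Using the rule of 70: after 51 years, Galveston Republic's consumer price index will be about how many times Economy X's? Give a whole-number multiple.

about 8 times

Only the 4.1-point difference matters.
70/4.1 ≈ 17.07 years per doubling of the ratio; 51 years gives 2.99 doublings, so ≈ 8×.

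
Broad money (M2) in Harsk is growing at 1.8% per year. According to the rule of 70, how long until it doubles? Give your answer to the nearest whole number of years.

around 39 years

70/1.8 ≈ 38.89, so it doubles roughly every 39 years.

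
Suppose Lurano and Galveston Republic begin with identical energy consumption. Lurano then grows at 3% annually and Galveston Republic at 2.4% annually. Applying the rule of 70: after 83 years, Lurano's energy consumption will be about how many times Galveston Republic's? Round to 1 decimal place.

roughly 1.6 times

Rate gap = 3% − 2.4% = 0.6 points.
The ratio doubles every 70/0.6 ≈ 116.67 years.
83/116.67 ≈ 0.71 doublings → ratio ≈ 2^0.71 ≈ 1.6.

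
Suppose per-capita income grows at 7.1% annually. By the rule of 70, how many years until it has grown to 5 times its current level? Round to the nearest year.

Doubling time ≈ 70/7.1 = 9.86 years.
5× is log₂ 5 ≈ 2.32 doublings, so ≈ 2.32 × 9.86 = 23 years.

around 23 years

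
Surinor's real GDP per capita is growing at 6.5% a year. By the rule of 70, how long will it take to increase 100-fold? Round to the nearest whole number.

One doubling takes 70/6.5 = 10.77 years.
100× is log₂ 100 ≈ 6.64 doublings, so ≈ 6.64 × 10.77 = 72 years.

roughly 72 years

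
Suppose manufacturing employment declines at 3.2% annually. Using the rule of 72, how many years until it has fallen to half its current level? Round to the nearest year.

23 years

Halving time ≈ 72 / 3.2 = 22.50 → 23 years.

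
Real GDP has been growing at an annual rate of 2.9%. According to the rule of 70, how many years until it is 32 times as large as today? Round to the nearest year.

approximately 121 years

Doubling time ≈ 70/2.9 = 24.14 years.
32 = 2^5, so 5 doublings → 121 years.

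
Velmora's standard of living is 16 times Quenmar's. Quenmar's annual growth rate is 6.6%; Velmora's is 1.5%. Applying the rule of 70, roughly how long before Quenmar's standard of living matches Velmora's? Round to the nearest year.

The growth-rate gap is 6.6% − 1.5% = 5.1 percentage points.
So the ratio between them halves every 70/5.1 ≈ 13.73 years.
A 16 times gap closes after 4 halvings: 4 × 13.73 ≈ 55 years.

about 55 years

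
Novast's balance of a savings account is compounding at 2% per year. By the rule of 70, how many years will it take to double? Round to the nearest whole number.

about 35 years

At 2%, doubling takes about 70/2 = 35.00 years.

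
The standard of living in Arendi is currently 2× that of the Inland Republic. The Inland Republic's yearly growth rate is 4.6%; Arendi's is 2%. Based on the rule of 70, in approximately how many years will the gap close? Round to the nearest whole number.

What matters is the difference: 2.6 pp.
Rule of 70 on the gap: the ratio halves every 70/2.6 ≈ 26.92 years.
A 2× gap closes after 1 halving: 1 × 26.92 ≈ 27 years.

roughly 27 years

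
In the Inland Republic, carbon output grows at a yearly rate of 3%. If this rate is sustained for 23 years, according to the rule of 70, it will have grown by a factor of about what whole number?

70/3 ≈ 23.33 years per doubling.
23 years fits 1 doubling: 2^1 = 2.

roughly 2 times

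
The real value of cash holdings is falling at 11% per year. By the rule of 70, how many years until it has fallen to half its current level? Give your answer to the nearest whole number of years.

Falling at 11%, it halves about every 70/11 = 6.36 years.

6 years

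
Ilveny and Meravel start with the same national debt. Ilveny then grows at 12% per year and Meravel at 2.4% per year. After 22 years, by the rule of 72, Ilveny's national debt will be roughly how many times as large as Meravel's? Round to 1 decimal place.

Ilveny pulls ahead at 9.6 pp per year, so the ratio doubles every 72/9.6 ≈ 7.50 years.
In 22 years that's 2.93 doublings: 2^2.93 ≈ 7.6.

about 7.6 times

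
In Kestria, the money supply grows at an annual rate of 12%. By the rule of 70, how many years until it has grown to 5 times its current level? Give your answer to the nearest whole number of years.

One doubling takes 70/12 = 5.83 years.
5× is log₂ 5 ≈ 2.32 doublings, so ≈ 2.32 × 5.83 = 14 years.

around 14 years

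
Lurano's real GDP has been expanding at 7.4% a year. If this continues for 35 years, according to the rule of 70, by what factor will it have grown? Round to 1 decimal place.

Doubles every ≈ 9.46 years (70/7.4).
35 years is 3.70 doublings; 2^3.70 ≈ 13.0×.

roughly 13.0 times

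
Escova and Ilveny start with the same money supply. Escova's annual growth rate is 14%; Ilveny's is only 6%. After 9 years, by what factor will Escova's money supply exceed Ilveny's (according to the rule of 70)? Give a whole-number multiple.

Rate gap = 14% − 6% = 8 points.
The ratio doubles every 70/8 ≈ 8.75 years.
9/8.75 ≈ 1.03 doublings → ratio ≈ 2^1.03 ≈ 2.

≈ 2 times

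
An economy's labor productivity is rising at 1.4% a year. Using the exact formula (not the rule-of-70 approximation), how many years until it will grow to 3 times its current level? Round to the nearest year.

79 years

t = ln(3) / ln(1 + 0.014) = 1.0986 / 0.013903 ≈ 79.02.
≈ 79 years.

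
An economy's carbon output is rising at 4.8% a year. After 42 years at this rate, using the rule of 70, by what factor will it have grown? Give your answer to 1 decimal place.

7.4 times

Doubles every ≈ 14.58 years (70/4.8).
42 years is 2.88 doublings; 2^2.88 ≈ 7.4×.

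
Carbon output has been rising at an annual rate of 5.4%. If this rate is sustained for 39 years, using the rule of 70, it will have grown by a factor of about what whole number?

70/5.4 ≈ 12.96 years per doubling.
39 years fits 3 doublings: 2^3 = 8.

8 times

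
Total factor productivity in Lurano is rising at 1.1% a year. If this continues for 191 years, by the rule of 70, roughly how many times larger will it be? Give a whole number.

70/1.1 ≈ 63.64 years per doubling.
191 years fits 3 doublings: 2^3 = 8.

about 8 times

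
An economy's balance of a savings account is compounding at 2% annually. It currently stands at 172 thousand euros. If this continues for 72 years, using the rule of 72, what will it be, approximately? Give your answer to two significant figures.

around 690 thousand euros

Doubling time ≈ 72/2 = 36.00 years.
72 years is 72/36.00 ≈ 2.00 doublings, a factor of 2^2.00 ≈ 4.00.
172 × 4.00 ≈ 690 thousand euros.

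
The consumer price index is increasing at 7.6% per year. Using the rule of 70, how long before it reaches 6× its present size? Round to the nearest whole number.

around 24 years

At 7.6% it doubles every 70/7.6 ≈ 9.21 years.
6× is log₂ 6 ≈ 2.58 doublings, so ≈ 2.58 × 9.21 = 24 years.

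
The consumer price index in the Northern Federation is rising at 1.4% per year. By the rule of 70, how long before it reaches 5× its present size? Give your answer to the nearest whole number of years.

Doubling time ≈ 70/1.4 = 50.00 years.
Reaching 5× takes log₂(5) ≈ 2.32 doublings.
2.32 × 50.00 ≈ 116 years.

roughly 116 years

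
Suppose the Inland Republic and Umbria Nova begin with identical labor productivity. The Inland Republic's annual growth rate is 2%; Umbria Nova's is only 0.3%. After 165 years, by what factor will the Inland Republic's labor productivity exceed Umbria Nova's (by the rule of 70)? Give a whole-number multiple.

around 16 times

Rate gap = 2% − 0.3% = 1.7 points.
The ratio doubles every 70/1.7 ≈ 41.18 years.
165/41.18 ≈ 4.01 doublings → ratio ≈ 2^4.01 ≈ 16.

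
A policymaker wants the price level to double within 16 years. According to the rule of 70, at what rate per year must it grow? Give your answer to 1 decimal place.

about 4.4% per year

70 / 16 ≈ 4.38, so about 4.4% per year.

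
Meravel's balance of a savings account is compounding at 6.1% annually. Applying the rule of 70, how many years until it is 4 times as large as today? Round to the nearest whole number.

Doubling time ≈ 70/6.1 = 11.48 years.
4 = 2^2, so 2 doublings → 23 years.

about 23 years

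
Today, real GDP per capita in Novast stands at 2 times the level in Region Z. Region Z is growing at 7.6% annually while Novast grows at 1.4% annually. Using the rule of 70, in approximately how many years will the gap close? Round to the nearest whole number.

The growth-rate gap is 7.6% − 1.4% = 6.2 percentage points.
So the ratio between them halves every 70/6.2 ≈ 11.29 years.
A 2 times gap closes after 1 halving: 1 × 11.29 ≈ 11 years.

11 years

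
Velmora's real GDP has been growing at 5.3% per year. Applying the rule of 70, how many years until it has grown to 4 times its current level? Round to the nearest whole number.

roughly 26 years

At 5.3% it doubles every 70/5.3 ≈ 13.21 years.
4 = 2^2, so 2 doublings → 26 years.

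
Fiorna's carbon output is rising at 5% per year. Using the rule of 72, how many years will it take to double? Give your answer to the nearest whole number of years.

approximately 14 years

Doubling time ≈ 72 / 5 = 14.40 years.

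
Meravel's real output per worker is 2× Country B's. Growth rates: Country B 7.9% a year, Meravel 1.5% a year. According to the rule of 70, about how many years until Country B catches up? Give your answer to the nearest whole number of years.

≈ 11 years

What matters is the difference: 6.4 pp.
Rule of 70 on the gap: the ratio halves every 70/6.4 ≈ 10.94 years.
A 2× gap closes after 1 halving: 1 × 10.94 ≈ 11 years.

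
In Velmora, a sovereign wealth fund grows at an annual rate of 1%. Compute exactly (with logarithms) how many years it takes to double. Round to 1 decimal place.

69.7 years

t = ln(2) / ln(1 + 0.01) = 0.6931 / 0.009950 ≈ 69.66.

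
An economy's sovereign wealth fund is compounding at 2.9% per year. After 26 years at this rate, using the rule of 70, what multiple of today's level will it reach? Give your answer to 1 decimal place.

around 2.1 times

Doubles every ≈ 24.14 years (70/2.9).
26 years is 1.08 doublings; 2^1.08 ≈ 2.1×.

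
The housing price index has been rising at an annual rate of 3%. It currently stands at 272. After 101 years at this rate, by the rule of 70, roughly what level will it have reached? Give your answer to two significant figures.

Doubling time ≈ 70/3 = 23.33 years.
101 years is 101/23.33 ≈ 4.33 doublings, a factor of 2^4.33 ≈ 20.11.
272 × 20.11 ≈ 5500.

about 5500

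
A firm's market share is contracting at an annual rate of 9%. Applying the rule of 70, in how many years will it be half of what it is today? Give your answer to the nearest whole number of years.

≈ 8 years

Halving time ≈ 70 / 9 = 7.78 → 8 years.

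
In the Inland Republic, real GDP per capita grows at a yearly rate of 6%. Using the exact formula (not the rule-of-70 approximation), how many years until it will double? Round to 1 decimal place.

11.9 years

t = ln(2) / ln(1 + 0.06) = 0.6931 / 0.058269 ≈ 11.89.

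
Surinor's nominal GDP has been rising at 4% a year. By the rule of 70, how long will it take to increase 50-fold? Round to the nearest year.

One doubling takes 70/4 = 17.50 years.
50× is log₂ 50 ≈ 5.64 doublings, so ≈ 5.64 × 17.50 = 99 years.

roughly 99 years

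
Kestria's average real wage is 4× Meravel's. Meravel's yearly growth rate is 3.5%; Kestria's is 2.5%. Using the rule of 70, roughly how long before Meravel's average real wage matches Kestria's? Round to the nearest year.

≈ 140 years

The growth-rate gap is 3.5% − 2.5% = 1 percentage point.
So the ratio between them halves every 70/1 ≈ 70.00 years.
A 4× gap closes after 2 halvings: 2 × 70.00 ≈ 140 years.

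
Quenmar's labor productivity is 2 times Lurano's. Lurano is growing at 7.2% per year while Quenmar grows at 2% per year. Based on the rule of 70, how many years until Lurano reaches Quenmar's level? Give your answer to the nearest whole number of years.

around 13 years

Lurano gains on Quenmar at 7.2% − 2% = 5.2 points a year.
At that relative rate the gap halves every 70/5.2 ≈ 13.46 years.
A 2 times gap closes after 1 halving: 1 × 13.46 ≈ 13 years.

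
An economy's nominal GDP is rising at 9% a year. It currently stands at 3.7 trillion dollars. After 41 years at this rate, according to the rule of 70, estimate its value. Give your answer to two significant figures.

≈ 140 trillion dollars

It doubles every 70/9 ≈ 7.78 years, so 41 years is 5.27 doublings.
2^5.27 ≈ 38.59; 3.7 × 38.59 ≈ 140 trillion dollars.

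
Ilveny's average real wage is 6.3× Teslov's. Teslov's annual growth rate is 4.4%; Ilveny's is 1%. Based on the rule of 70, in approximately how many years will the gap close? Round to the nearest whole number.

Teslov gains on Ilveny at 4.4% − 1% = 3.4 points a year.
At that relative rate the gap halves every 70/3.4 ≈ 20.59 years.
A 6.3× gap takes log₂(6.3) ≈ 2.66 halvings to close: 2.66 × 20.59 ≈ 55 years.

approximately 55 years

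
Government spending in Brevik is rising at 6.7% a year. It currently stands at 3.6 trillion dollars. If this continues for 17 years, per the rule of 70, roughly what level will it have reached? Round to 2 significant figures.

around 11 trillion dollars

It doubles every 70/6.7 ≈ 10.45 years, so 17 years is 1.63 doublings.
2^1.63 ≈ 3.10; 3.6 × 3.10 ≈ 11 trillion dollars.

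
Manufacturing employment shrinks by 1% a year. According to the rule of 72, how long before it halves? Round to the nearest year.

Halving time ≈ 72 / 1 = 72.00 → 72 years.

≈ 72 years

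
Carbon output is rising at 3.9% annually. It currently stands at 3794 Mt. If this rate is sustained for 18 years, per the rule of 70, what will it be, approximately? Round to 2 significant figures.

It doubles every 70/3.9 ≈ 17.95 years, so 18 years is 1.00 doublings.
2^1.00 ≈ 2.00; 3794 × 2.00 ≈ 7600 Mt.

≈ 7600 Mt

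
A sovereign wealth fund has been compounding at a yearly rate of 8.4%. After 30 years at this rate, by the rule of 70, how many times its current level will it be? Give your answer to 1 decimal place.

12.1 times

Doubling time ≈ 70/8.4 = 8.33 years.
30 years / 8.33 ≈ 3.60 doublings → factor 2^3.60 ≈ 12.1.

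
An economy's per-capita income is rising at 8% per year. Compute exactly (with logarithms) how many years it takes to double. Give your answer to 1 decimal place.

9.0 years

t = ln(2) / ln(1 + 0.08) = 0.6931 / 0.076961 ≈ 9.01.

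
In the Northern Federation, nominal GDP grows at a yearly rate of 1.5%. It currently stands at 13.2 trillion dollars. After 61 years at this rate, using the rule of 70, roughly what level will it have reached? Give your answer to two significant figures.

roughly 33 trillion dollars

Doubling time ≈ 70/1.5 = 46.67 years.
61 years is 61/46.67 ≈ 1.31 doublings, a factor of 2^1.31 ≈ 2.48.
13.2 × 2.48 ≈ 33 trillion dollars.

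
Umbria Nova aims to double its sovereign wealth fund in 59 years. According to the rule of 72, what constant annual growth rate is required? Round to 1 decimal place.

72 / 59 ≈ 1.22, so about 1.2% a year.

approximately 1.2%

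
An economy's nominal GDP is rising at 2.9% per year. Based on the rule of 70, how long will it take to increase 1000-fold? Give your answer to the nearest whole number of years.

At 2.9% it doubles every 70/2.9 ≈ 24.14 years.
Reaching 1000× takes log₂(1000) ≈ 9.97 doublings.
9.97 × 24.14 ≈ 241 years.

approximately 241 years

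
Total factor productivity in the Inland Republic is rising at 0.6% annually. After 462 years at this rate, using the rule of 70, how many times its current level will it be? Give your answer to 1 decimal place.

around 15.6 times

Doubling time ≈ 70/0.6 = 116.67 years.
462 years / 116.67 ≈ 3.96 doublings → factor 2^3.96 ≈ 15.6.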